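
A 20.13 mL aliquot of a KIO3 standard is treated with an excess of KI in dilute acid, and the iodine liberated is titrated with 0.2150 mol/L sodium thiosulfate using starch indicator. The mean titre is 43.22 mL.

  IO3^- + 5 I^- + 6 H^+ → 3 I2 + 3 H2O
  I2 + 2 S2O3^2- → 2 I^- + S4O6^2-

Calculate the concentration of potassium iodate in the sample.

n(S2O3^2-) = 0.04322 × 0.2150 = 9.292 × 10^-3 mol
n(I2) = n(S2O3^2-)/2 = 4.646 × 10^-3 mol
From the 1:3 ratio, n(IO3^-) in the aliquot = 1/3 × 4.646 × 10^-3 = 1.549 × 10^-3 mol
[IO3^-] = 1.549 × 10^-3 / 0.02013 = 0.07694 mol/L

0.07694 mol/L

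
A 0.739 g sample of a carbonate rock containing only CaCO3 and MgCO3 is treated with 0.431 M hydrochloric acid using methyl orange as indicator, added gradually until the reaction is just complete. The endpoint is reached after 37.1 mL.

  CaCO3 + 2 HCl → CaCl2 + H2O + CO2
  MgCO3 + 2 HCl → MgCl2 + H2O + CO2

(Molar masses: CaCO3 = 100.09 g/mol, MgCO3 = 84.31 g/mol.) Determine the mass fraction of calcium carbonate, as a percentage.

n(HCl) = 0.0371 × 0.431 = 0.0160 mol
Let x = n(CaCO3), y = n(MgCO3).
Titrant: 2x + 2y = 0.0160;  mass: 100.09x + 84.31y = 0.739
Solving, x = 4.12 × 10^-3 mol, y = 3.88 × 10^-3 mol
mass of CaCO3 = 4.12 × 10^-3 × 100.09 = 0.412 g
% CaCO3 = 0.412 / 0.739 × 100 = 55.7 %

55.7 %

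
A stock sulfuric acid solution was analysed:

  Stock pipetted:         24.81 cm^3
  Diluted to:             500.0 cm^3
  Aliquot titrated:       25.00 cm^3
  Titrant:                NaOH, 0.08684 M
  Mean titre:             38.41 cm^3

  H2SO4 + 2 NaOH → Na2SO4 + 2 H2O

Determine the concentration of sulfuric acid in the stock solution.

1.344 M

n(NaOH) = 0.03841 × 0.08684 = 3.336 × 10^-3 mol
From the 1:2 ratio, n(H2SO4) in the aliquot = 1/2 × 3.336 × 10^-3 = 1.668 × 10^-3 mol
[H2SO4]_dilute = 1.668 × 10^-3 / 0.02500 = 0.06671 mol/L
Dilution factor = 500.0 / 24.81 = 20.15
[H2SO4]_stock = 0.06671 × 20.15 = 1.344 mol/L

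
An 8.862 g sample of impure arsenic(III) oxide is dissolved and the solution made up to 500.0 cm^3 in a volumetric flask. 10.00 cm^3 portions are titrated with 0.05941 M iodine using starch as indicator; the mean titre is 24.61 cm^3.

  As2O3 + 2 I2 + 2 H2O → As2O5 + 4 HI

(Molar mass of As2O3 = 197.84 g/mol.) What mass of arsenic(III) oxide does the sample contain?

7.231 g

n(I2) per titration = 0.02461 × 0.05941 = 1.462 × 10^-3 mol
From the 1:2 ratio, n(As2O3) in each aliquot = 1/2 × 1.462 × 10^-3 = 7.310 × 10^-4 mol
n(As2O3) in the whole flask = 7.310 × 10^-4 × 500.0/10.00 = 0.03655 mol
mass of As2O3 = 0.03655 × 197.84 = 7.231 g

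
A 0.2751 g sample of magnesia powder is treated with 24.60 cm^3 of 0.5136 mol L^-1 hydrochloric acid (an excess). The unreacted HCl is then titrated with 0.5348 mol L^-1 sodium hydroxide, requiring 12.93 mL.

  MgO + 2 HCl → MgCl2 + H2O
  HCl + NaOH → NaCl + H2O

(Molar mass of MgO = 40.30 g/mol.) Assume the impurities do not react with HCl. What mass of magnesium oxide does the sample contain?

n(HCl) added = 0.02460 × 0.5136 = 0.01263 mol
n(NaOH) used in back-titration = 0.01293 × 0.5348 = 6.915 × 10^-3 mol
n(HCl) left over = 6.915 × 10^-3 mol (1:1 ratio)
n(HCl) consumed by analyte = 0.01263 − 6.915 × 10^-3 = 5.720 × 10^-3 mol
From the 1:2 ratio, n(MgO) = 1/2 × 5.720 × 10^-3 = 2.860 × 10^-3 mol
mass of MgO = 2.860 × 10^-3 × 40.30 = 0.1152 g

0.1152 g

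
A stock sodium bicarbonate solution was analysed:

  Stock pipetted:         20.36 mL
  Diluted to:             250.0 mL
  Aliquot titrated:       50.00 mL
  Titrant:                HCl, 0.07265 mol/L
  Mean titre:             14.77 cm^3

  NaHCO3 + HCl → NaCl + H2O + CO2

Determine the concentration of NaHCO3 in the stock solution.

0.2635 mol/L

n(HCl) = 0.01477 × 0.07265 = 1.073 × 10^-3 mol
n(NaHCO3) in the aliquot = 1.073 × 10^-3 mol (1:1 ratio)
[NaHCO3]_dilute = 1.073 × 10^-3 / 0.05000 = 0.02146 mol/L
Dilution factor = 250.0 / 20.36 = 12.28
[NaHCO3]_stock = 0.02146 × 12.28 = 0.2635 mol/L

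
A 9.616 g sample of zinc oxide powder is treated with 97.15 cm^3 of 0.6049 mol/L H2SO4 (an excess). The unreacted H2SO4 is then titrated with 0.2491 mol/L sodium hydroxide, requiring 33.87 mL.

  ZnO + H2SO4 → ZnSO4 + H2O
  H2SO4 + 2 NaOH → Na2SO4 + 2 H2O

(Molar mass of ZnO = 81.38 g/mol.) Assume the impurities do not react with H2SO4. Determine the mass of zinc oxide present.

4.439 g

n(H2SO4) added = 0.09715 × 0.6049 = 0.05877 mol
n(NaOH) used in back-titration = 0.03387 × 0.2491 = 8.437 × 10^-3 mol
From the 1:2 ratio, n(H2SO4) left over = 1/2 × 8.437 × 10^-3 = 4.219 × 10^-3 mol
n(H2SO4) consumed by analyte = 0.05877 − 4.219 × 10^-3 = 0.05455 mol
n(ZnO) = 0.05455 mol (1:1 ratio)
mass of ZnO = 0.05455 × 81.38 = 4.439 g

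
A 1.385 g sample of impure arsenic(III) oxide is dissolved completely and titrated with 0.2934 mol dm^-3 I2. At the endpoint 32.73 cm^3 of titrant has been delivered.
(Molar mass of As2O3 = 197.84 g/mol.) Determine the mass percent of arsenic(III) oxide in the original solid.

68.59 %

As2O3 + 2 I2 + 2 H2O → As2O5 + 4 HI
n(I2) = 0.03273 L × 0.2934 mol/L = 9.603 × 10^-3 mol
From the 1:2 ratio, n(As2O3) = 1/2 × 9.603 × 10^-3 = 4.801 × 10^-3 mol
mass of As2O3 = 4.801 × 10^-3 × 197.84 g/mol = 0.9499 g
% As2O3 = 0.9499 / 1.385 × 100 = 68.59 %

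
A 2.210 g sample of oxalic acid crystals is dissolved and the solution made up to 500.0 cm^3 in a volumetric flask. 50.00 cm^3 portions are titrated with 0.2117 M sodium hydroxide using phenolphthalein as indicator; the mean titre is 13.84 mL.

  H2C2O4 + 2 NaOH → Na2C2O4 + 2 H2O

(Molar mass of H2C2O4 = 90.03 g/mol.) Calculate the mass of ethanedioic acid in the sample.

1.319 g

n(NaOH) per titration = 0.01384 × 0.2117 = 2.930 × 10^-3 mol
From the 1:2 ratio, n(H2C2O4) in each aliquot = 1/2 × 2.930 × 10^-3 = 1.465 × 10^-3 mol
n(H2C2O4) in the whole flask = 1.465 × 10^-3 × 500.0/50.00 = 0.01465 mol
mass of H2C2O4 = 0.01465 × 90.03 = 1.319 g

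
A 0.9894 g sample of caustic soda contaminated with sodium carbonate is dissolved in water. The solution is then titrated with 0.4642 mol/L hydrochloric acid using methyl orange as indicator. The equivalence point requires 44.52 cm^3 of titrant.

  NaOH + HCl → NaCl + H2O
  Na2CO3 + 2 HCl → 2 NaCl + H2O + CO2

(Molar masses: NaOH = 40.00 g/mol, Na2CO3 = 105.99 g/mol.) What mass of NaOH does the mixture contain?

n(HCl) = 0.04452 × 0.4642 = 0.02067 mol
Let x = n(NaOH), y = n(Na2CO3).
Titrant: 1x + 2y = 0.02067;  mass: 40.00x + 105.99y = 0.9894
Solving, x = 8.142 × 10^-3 mol, y = 6.262 × 10^-3 mol
mass of NaOH = 8.142 × 10^-3 × 40.00 = 0.3257 g

0.3257 g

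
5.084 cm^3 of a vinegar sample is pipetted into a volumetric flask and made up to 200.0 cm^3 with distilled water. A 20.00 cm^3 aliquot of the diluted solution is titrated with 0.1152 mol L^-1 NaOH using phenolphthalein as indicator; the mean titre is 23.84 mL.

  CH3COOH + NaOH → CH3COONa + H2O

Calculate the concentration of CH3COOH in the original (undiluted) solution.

n(NaOH) = 0.02384 × 0.1152 = 2.746 × 10^-3 mol
n(CH3COOH) in the aliquot = 2.746 × 10^-3 mol (1:1 ratio)
[CH3COOH]_dilute = 2.746 × 10^-3 / 0.02000 = 0.1373 mol/L
Dilution factor = 200.0 / 5.084 = 39.34
[CH3COOH]_stock = 0.1373 × 39.34 = 5.402 mol/L

5.402 mol/L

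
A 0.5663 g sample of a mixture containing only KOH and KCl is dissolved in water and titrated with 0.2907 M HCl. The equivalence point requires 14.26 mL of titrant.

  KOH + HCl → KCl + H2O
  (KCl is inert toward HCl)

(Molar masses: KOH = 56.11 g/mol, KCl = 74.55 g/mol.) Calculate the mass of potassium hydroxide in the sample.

0.2326 g

n(HCl) = 0.01426 × 0.2907 = 4.145 × 10^-3 mol
Let x = n(KOH), y = n(KCl).
Titrant: 1x = 4.145 × 10^-3;  mass: 56.11x + 74.55y = 0.5663
Solving, x = 4.145 × 10^-3 mol, y = 4.476 × 10^-3 mol
mass of KOH = 4.145 × 10^-3 × 56.11 = 0.2326 g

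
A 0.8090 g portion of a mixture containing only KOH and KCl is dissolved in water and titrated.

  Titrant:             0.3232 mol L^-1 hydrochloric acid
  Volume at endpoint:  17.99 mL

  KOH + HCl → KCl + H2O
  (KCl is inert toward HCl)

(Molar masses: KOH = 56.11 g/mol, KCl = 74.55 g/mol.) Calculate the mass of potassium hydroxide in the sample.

0.3262 g

n(HCl) = 0.01799 × 0.3232 = 5.814 × 10^-3 mol
Let x = n(KOH), y = n(KCl).
Titrant: 1x = 5.814 × 10^-3;  mass: 56.11x + 74.55y = 0.8090
Solving, x = 5.814 × 10^-3 mol, y = 6.476 × 10^-3 mol
mass of KOH = 5.814 × 10^-3 × 56.11 = 0.3262 g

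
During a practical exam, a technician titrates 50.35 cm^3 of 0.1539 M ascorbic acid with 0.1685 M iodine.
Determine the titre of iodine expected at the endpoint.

C6H8O6 + I2 → C6H6O6 + 2 HI
n(C6H8O6) = 0.05035 L × 0.1539 mol/L = 7.749 × 10^-3 mol
n(I2) = 7.749 × 10^-3 mol (1:1 stoichiometry)
V(I2) = 7.749 × 10^-3 mol / 0.1685 mol/L = 0.04599 L = 45.99 mL

45.99 mL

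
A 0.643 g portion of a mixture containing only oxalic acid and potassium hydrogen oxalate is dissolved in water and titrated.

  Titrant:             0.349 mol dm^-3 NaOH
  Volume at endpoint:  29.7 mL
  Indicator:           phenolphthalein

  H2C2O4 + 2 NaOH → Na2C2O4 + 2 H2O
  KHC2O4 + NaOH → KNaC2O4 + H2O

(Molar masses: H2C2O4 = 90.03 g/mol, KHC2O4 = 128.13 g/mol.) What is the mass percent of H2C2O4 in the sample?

57.7 %

n(NaOH) = 0.0297 × 0.349 = 0.0104 mol
Let x = n(H2C2O4), y = n(KHC2O4).
Titrant: 2x + 1y = 0.0104;  mass: 90.03x + 128.13y = 0.643
Solving, x = 4.12 × 10^-3 mol, y = 2.12 × 10^-3 mol
mass of H2C2O4 = 4.12 × 10^-3 × 90.03 = 0.371 g
% H2C2O4 = 0.371 / 0.643 × 100 = 57.7 %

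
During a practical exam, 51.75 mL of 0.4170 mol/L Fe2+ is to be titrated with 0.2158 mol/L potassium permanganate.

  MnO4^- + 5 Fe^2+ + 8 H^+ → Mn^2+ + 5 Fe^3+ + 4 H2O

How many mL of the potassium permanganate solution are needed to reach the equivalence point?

20.00 mL

n(Fe2+) = 0.05175 L × 0.4170 mol/L = 0.02158 mol
From the 1:5 stoichiometry, n(KMnO4) = 1/5 × 0.02158 = 4.316 × 10^-3 mol
V(KMnO4) = 4.316 × 10^-3 mol / 0.2158 mol/L = 0.02000 L = 20.00 mL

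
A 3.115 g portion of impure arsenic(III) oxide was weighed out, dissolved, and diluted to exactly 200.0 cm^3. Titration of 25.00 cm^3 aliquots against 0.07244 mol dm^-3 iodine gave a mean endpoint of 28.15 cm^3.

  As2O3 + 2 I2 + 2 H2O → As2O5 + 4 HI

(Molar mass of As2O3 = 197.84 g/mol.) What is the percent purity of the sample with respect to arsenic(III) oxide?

n(I2) per titration = 0.02815 × 0.07244 = 2.039 × 10^-3 mol
From the 1:2 ratio, n(As2O3) in each aliquot = 1/2 × 2.039 × 10^-3 = 1.020 × 10^-3 mol
n(As2O3) in the whole flask = 1.020 × 10^-3 × 200.0/25.00 = 8.157 × 10^-3 mol
mass of As2O3 = 8.157 × 10^-3 × 197.84 = 1.614 g
% As2O3 = 1.614 / 3.115 × 100 = 51.81 %

51.81 %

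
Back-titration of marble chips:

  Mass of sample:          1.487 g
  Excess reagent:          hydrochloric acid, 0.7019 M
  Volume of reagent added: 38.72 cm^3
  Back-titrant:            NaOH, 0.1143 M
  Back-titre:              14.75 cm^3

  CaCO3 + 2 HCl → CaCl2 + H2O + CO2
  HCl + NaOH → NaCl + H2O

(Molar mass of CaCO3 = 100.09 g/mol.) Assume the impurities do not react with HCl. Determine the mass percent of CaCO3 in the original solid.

85.79 %

n(HCl) added = 0.03872 × 0.7019 = 0.02718 mol
n(NaOH) used in back-titration = 0.01475 × 0.1143 = 1.686 × 10^-3 mol
n(HCl) left over = 1.686 × 10^-3 mol (1:1 ratio)
n(HCl) consumed by analyte = 0.02718 − 1.686 × 10^-3 = 0.02549 mol
From the 1:2 ratio, n(CaCO3) = 1/2 × 0.02549 = 0.01275 mol
mass of CaCO3 = 0.01275 × 100.09 = 1.276 g
% CaCO3 = 1.276 / 1.487 × 100 = 85.79 %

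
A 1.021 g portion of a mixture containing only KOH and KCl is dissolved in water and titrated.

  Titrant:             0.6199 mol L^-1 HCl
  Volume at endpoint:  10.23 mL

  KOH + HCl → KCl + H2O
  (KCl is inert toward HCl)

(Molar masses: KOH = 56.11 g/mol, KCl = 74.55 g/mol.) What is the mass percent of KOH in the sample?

n(HCl) = 0.01023 × 0.6199 = 6.342 × 10^-3 mol
Let x = n(KOH), y = n(KCl).
Titrant: 1x = 6.342 × 10^-3;  mass: 56.11x + 74.55y = 1.021
Solving, x = 6.342 × 10^-3 mol, y = 8.923 × 10^-3 mol
mass of KOH = 6.342 × 10^-3 × 56.11 = 0.3558 g
% KOH = 0.3558 / 1.021 × 100 = 34.85 %

34.85 %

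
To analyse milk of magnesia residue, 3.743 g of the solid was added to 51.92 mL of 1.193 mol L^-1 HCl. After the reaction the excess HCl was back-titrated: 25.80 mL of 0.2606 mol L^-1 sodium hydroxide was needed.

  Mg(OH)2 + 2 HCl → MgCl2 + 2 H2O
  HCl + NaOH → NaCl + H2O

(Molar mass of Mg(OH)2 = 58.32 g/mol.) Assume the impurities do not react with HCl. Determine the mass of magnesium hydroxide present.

n(HCl) added = 0.05192 × 1.193 = 0.06194 mol
n(NaOH) used in back-titration = 0.02580 × 0.2606 = 6.723 × 10^-3 mol
n(HCl) left over = 6.723 × 10^-3 mol (1:1 ratio)
n(HCl) consumed by analyte = 0.06194 − 6.723 × 10^-3 = 0.05522 mol
From the 1:2 ratio, n(Mg(OH)2) = 1/2 × 0.05522 = 0.02761 mol
mass of Mg(OH)2 = 0.02761 × 58.32 = 1.610 g

1.610 g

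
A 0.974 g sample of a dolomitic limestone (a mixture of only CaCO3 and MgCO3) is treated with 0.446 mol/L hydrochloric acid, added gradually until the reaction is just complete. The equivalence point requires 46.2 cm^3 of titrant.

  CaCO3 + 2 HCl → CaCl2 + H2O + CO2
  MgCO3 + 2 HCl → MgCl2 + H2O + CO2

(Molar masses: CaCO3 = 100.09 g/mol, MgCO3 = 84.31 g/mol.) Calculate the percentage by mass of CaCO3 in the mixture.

68.6 %

n(HCl) = 0.0462 × 0.446 = 0.0206 mol
Let x = n(CaCO3), y = n(MgCO3).
Titrant: 2x + 2y = 0.0206;  mass: 100.09x + 84.31y = 0.974
Solving, x = 6.68 × 10^-3 mol, y = 3.62 × 10^-3 mol
mass of CaCO3 = 6.68 × 10^-3 × 100.09 = 0.668 g
% CaCO3 = 0.668 / 0.974 × 100 = 68.6 %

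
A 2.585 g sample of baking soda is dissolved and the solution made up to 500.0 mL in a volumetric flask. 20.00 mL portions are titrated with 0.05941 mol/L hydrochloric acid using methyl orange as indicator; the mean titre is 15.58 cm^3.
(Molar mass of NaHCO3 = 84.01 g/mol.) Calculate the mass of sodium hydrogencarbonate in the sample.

NaHCO3 + HCl → NaCl + H2O + CO2
n(HCl) per titration = 0.01558 × 0.05941 = 9.256 × 10^-4 mol
n(NaHCO3) in each aliquot = 9.256 × 10^-4 mol (1:1 ratio)
n(NaHCO3) in the whole flask = 9.256 × 10^-4 × 500.0/20.00 = 0.02314 mol
mass of NaHCO3 = 0.02314 × 84.01 = 1.944 g

1.944 g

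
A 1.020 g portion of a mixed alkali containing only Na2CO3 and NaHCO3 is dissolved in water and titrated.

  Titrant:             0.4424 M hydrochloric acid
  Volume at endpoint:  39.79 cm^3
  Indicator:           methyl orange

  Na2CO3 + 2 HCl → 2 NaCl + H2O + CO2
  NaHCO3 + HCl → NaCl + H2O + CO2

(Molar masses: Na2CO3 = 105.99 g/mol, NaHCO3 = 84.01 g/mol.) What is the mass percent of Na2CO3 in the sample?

76.86 %

n(HCl) = 0.03979 × 0.4424 = 0.01760 mol
Let x = n(Na2CO3), y = n(NaHCO3).
Titrant: 2x + 1y = 0.01760;  mass: 105.99x + 84.01y = 1.020
Solving, x = 7.397 × 10^-3 mol, y = 2.809 × 10^-3 mol
mass of Na2CO3 = 7.397 × 10^-3 × 105.99 = 0.7840 g
% Na2CO3 = 0.7840 / 1.020 × 100 = 76.86 %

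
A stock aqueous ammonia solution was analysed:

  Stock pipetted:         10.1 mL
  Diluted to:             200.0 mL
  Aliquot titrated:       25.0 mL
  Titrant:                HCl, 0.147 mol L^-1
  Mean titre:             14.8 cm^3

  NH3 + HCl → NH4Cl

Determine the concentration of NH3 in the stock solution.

1.72 mol/L

n(HCl) = 0.0148 × 0.147 = 2.18 × 10^-3 mol
n(NH3) in the aliquot = 2.18 × 10^-3 mol (1:1 ratio)
[NH3]_dilute = 2.18 × 10^-3 / 0.0250 = 0.0870 mol/L
Dilution factor = 200.0 / 10.1 = 19.80
[NH3]_stock = 0.0870 × 19.80 = 1.72 mol/L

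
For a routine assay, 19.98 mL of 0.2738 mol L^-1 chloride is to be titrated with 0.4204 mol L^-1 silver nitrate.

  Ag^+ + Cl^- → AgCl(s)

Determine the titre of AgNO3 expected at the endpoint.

13.01 mL

n(Cl-) = 0.01998 L × 0.2738 mol/L = 5.471 × 10^-3 mol
n(AgNO3) = 5.471 × 10^-3 mol (1:1 stoichiometry)
V(AgNO3) = 5.471 × 10^-3 mol / 0.4204 mol/L = 0.01301 L = 13.01 mL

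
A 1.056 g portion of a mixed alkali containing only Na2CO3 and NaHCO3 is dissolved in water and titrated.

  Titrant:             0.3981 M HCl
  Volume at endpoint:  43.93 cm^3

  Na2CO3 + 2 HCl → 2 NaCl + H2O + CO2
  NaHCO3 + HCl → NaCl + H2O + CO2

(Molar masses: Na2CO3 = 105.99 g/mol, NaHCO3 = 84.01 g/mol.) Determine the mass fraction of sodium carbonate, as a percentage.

n(HCl) = 0.04393 × 0.3981 = 0.01749 mol
Let x = n(Na2CO3), y = n(NaHCO3).
Titrant: 2x + 1y = 0.01749;  mass: 105.99x + 84.01y = 1.056
Solving, x = 6.661 × 10^-3 mol, y = 4.166 × 10^-3 mol
mass of Na2CO3 = 6.661 × 10^-3 × 105.99 = 0.7061 g
% Na2CO3 = 0.7061 / 1.056 × 100 = 66.86 %

66.86 %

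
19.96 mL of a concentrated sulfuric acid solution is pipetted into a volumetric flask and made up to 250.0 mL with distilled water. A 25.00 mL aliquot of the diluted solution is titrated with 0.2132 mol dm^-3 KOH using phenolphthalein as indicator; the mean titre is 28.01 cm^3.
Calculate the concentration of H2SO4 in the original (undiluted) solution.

1.496 mol/L

H2SO4 + 2 KOH → K2SO4 + 2 H2O
n(KOH) = 0.02801 × 0.2132 = 5.972 × 10^-3 mol
From the 1:2 ratio, n(H2SO4) in the aliquot = 1/2 × 5.972 × 10^-3 = 2.986 × 10^-3 mol
[H2SO4]_dilute = 2.986 × 10^-3 / 0.02500 = 0.1194 mol/L
Dilution factor = 250.0 / 19.96 = 12.53
[H2SO4]_stock = 0.1194 × 12.53 = 1.496 mol/L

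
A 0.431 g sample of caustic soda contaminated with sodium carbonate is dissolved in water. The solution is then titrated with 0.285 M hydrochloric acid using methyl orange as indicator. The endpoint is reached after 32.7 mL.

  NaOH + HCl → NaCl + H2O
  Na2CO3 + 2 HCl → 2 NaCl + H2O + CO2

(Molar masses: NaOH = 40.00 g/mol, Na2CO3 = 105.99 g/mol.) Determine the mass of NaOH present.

0.194 g

n(HCl) = 0.0327 × 0.285 = 9.32 × 10^-3 mol
Let x = n(NaOH), y = n(Na2CO3).
Titrant: 1x + 2y = 9.32 × 10^-3;  mass: 40.00x + 105.99y = 0.431
Solving, x = 4.84 × 10^-3 mol, y = 2.24 × 10^-3 mol
mass of NaOH = 4.84 × 10^-3 × 40.00 = 0.194 g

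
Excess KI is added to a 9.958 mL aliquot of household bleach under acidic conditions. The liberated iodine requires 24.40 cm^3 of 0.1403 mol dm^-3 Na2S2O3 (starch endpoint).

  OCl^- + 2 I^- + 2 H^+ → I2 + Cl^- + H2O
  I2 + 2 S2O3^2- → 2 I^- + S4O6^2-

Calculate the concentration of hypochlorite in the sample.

n(S2O3^2-) = 0.02440 × 0.1403 = 3.423 × 10^-3 mol
n(I2) = n(S2O3^2-)/2 = 1.712 × 10^-3 mol
n(OCl^-) in the aliquot = 1.712 × 10^-3 mol (1:1 ratio)
[OCl^-] = 1.712 × 10^-3 / 0.009958 = 0.1719 mol/L

0.1719 mol/L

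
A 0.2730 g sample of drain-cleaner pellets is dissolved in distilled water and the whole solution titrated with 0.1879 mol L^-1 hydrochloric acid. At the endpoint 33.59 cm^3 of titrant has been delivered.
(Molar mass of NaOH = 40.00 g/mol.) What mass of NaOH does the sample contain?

0.2525 g

NaOH + HCl → NaCl + H2O
n(HCl) = 0.03359 L × 0.1879 mol/L = 6.312 × 10^-3 mol
n(NaOH) = 6.312 × 10^-3 mol (1:1 ratio)
mass of NaOH = 6.312 × 10^-3 × 40.00 g/mol = 0.2525 g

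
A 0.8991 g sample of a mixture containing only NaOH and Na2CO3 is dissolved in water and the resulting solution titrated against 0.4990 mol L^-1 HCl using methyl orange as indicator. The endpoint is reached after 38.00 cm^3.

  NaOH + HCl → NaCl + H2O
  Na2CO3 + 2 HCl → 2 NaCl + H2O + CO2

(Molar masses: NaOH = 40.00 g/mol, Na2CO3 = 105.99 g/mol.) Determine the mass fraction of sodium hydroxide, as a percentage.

n(HCl) = 0.03800 × 0.4990 = 0.01896 mol
Let x = n(NaOH), y = n(Na2CO3).
Titrant: 1x + 2y = 0.01896;  mass: 40.00x + 105.99y = 0.8991
Solving, x = 8.141 × 10^-3 mol, y = 5.411 × 10^-3 mol
mass of NaOH = 8.141 × 10^-3 × 40.00 = 0.3256 g
% NaOH = 0.3256 / 0.8991 × 100 = 36.22 %

36.22 %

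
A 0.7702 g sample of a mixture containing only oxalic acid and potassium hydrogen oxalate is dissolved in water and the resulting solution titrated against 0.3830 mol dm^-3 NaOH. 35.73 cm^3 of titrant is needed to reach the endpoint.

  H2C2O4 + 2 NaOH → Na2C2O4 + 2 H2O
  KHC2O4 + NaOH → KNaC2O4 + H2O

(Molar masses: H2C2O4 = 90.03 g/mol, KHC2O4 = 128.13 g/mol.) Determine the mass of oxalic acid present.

0.5325 g

n(NaOH) = 0.03573 × 0.3830 = 0.01368 mol
Let x = n(H2C2O4), y = n(KHC2O4).
Titrant: 2x + 1y = 0.01368;  mass: 90.03x + 128.13y = 0.7702
Solving, x = 5.915 × 10^-3 mol, y = 1.855 × 10^-3 mol
mass of H2C2O4 = 5.915 × 10^-3 × 90.03 = 0.5325 g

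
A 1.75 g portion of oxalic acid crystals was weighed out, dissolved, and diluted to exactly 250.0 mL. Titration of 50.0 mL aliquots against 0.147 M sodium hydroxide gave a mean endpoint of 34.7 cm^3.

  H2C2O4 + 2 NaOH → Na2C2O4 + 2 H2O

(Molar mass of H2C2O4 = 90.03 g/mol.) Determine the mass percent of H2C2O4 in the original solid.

65.6 %

n(NaOH) per titration = 0.0347 × 0.147 = 5.10 × 10^-3 mol
From the 1:2 ratio, n(H2C2O4) in each aliquot = 1/2 × 5.10 × 10^-3 = 2.55 × 10^-3 mol
n(H2C2O4) in the whole flask = 2.55 × 10^-3 × 250.0/50.0 = 0.0128 mol
mass of H2C2O4 = 0.0128 × 90.03 = 1.15 g
% H2C2O4 = 1.15 / 1.75 × 100 = 65.6 %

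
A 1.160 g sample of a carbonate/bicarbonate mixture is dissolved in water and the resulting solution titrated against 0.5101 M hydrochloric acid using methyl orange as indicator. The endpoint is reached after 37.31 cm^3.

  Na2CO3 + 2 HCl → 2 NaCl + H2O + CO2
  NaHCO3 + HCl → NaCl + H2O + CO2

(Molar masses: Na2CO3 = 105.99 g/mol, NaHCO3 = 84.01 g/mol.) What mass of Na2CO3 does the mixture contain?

n(HCl) = 0.03731 × 0.5101 = 0.01903 mol
Let x = n(Na2CO3), y = n(NaHCO3).
Titrant: 2x + 1y = 0.01903;  mass: 105.99x + 84.01y = 1.160
Solving, x = 7.075 × 10^-3 mol, y = 4.882 × 10^-3 mol
mass of Na2CO3 = 7.075 × 10^-3 × 105.99 = 0.7499 g

0.7499 g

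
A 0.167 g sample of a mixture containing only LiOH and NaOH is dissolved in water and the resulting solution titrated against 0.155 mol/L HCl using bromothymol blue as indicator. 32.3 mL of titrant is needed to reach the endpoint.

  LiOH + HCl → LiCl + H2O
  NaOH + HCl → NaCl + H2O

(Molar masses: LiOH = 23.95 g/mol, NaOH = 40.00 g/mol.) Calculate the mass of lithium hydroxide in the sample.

n(HCl) = 0.0323 × 0.155 = 5.01 × 10^-3 mol
Let x = n(LiOH), y = n(NaOH).
Titrant: 1x + 1y = 5.01 × 10^-3;  mass: 23.95x + 40.00y = 0.167
Solving, x = 2.07 × 10^-3 mol, y = 2.93 × 10^-3 mol
mass of LiOH = 2.07 × 10^-3 × 23.95 = 0.0496 g

0.0496 g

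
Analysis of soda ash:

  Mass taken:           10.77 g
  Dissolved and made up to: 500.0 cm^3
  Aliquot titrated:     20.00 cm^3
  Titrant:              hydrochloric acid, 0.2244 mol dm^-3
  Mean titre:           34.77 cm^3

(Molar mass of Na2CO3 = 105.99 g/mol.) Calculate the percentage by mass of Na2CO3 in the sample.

Na2CO3 + 2 HCl → 2 NaCl + H2O + CO2
n(HCl) per titration = 0.03477 × 0.2244 = 7.802 × 10^-3 mol
From the 1:2 ratio, n(Na2CO3) in each aliquot = 1/2 × 7.802 × 10^-3 = 3.901 × 10^-3 mol
n(Na2CO3) in the whole flask = 3.901 × 10^-3 × 500.0/20.00 = 0.09753 mol
mass of Na2CO3 = 0.09753 × 105.99 = 10.34 g
% Na2CO3 = 10.34 / 10.77 × 100 = 95.98 %

95.98 %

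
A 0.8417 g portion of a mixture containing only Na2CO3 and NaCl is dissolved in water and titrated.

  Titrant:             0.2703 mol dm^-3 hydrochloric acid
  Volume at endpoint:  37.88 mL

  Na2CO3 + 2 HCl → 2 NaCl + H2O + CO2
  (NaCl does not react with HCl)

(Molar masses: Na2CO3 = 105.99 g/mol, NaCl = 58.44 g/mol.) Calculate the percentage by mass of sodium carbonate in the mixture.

n(HCl) = 0.03788 × 0.2703 = 0.01024 mol
Let x = n(Na2CO3), y = n(NaCl).
Titrant: 2x = 0.01024;  mass: 105.99x + 58.44y = 0.8417
Solving, x = 5.119 × 10^-3 mol, y = 5.118 × 10^-3 mol
mass of Na2CO3 = 5.119 × 10^-3 × 105.99 = 0.5426 g
% Na2CO3 = 0.5426 / 0.8417 × 100 = 64.47 %

64.47 %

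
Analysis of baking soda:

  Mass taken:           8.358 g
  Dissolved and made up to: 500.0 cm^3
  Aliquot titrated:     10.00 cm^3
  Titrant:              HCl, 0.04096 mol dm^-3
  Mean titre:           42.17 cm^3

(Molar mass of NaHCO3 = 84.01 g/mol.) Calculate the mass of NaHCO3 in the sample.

NaHCO3 + HCl → NaCl + H2O + CO2
n(HCl) per titration = 0.04217 × 0.04096 = 1.727 × 10^-3 mol
n(NaHCO3) in each aliquot = 1.727 × 10^-3 mol (1:1 ratio)
n(NaHCO3) in the whole flask = 1.727 × 10^-3 × 500.0/10.00 = 0.08636 mol
mass of NaHCO3 = 0.08636 × 84.01 = 7.255 g

7.255 g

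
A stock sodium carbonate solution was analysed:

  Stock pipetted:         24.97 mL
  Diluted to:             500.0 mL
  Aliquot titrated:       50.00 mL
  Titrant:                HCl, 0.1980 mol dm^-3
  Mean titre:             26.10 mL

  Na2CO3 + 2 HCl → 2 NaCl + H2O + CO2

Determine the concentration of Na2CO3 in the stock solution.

1.035 mol/L

n(HCl) = 0.02610 × 0.1980 = 5.168 × 10^-3 mol
From the 1:2 ratio, n(Na2CO3) in the aliquot = 1/2 × 5.168 × 10^-3 = 2.584 × 10^-3 mol
[Na2CO3]_dilute = 2.584 × 10^-3 / 0.05000 = 0.05168 mol/L
Dilution factor = 500.0 / 24.97 = 20.02
[Na2CO3]_stock = 0.05168 × 20.02 = 1.035 mol/L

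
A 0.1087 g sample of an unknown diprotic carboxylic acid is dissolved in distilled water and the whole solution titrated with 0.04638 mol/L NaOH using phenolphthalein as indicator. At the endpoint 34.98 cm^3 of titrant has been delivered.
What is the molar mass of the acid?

134.0 g/mol

n(NaOH) = 0.03498 L × 0.04638 mol/L = 1.622 × 10^-3 mol
From the 1:2 ratio, n(H2A) = 1/2 × 1.622 × 10^-3 = 8.112 × 10^-4 mol
M = m / n = 0.1087 g / 8.112 × 10^-4 mol = 134.0 g/mol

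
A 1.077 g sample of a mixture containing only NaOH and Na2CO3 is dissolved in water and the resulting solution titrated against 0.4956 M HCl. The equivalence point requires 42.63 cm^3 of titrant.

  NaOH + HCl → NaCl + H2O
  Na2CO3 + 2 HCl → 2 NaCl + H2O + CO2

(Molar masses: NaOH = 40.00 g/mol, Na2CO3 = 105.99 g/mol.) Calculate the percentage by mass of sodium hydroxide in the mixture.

n(HCl) = 0.04263 × 0.4956 = 0.02113 mol
Let x = n(NaOH), y = n(Na2CO3).
Titrant: 1x + 2y = 0.02113;  mass: 40.00x + 105.99y = 1.077
Solving, x = 3.282 × 10^-3 mol, y = 8.923 × 10^-3 mol
mass of NaOH = 3.282 × 10^-3 × 40.00 = 0.1313 g
% NaOH = 0.1313 / 1.077 × 100 = 12.19 %

12.19 %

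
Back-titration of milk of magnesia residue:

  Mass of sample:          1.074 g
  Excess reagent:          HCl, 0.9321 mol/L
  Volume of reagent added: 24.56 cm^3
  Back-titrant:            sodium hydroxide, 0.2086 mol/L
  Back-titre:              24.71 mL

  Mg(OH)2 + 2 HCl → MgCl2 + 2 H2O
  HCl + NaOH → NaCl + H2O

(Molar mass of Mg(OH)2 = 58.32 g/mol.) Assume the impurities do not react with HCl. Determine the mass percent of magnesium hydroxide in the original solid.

48.16 %

n(HCl) added = 0.02456 × 0.9321 = 0.02289 mol
n(NaOH) used in back-titration = 0.02471 × 0.2086 = 5.155 × 10^-3 mol
n(HCl) left over = 5.155 × 10^-3 mol (1:1 ratio)
n(HCl) consumed by analyte = 0.02289 − 5.155 × 10^-3 = 0.01774 mol
From the 1:2 ratio, n(Mg(OH)2) = 1/2 × 0.01774 = 8.869 × 10^-3 mol
mass of Mg(OH)2 = 8.869 × 10^-3 × 58.32 = 0.5172 g
% Mg(OH)2 = 0.5172 / 1.074 × 100 = 48.16 %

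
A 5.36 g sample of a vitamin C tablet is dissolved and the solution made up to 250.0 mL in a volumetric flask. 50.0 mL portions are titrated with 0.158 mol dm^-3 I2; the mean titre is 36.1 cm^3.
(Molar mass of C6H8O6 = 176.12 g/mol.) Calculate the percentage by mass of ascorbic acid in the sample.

C6H8O6 + I2 → C6H6O6 + 2 HI
n(I2) per titration = 0.0361 × 0.158 = 5.70 × 10^-3 mol
n(C6H8O6) in each aliquot = 5.70 × 10^-3 mol (1:1 ratio)
n(C6H8O6) in the whole flask = 5.70 × 10^-3 × 250.0/50.0 = 0.0285 mol
mass of C6H8O6 = 0.0285 × 176.12 = 5.02 g
% C6H8O6 = 5.02 / 5.36 × 100 = 93.7 %

93.7 %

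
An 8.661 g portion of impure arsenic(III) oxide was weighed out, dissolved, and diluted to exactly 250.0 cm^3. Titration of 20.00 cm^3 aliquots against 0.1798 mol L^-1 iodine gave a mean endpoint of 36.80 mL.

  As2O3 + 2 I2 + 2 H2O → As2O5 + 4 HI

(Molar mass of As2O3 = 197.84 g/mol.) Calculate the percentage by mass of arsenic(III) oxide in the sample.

n(I2) per titration = 0.03680 × 0.1798 = 6.617 × 10^-3 mol
From the 1:2 ratio, n(As2O3) in each aliquot = 1/2 × 6.617 × 10^-3 = 3.308 × 10^-3 mol
n(As2O3) in the whole flask = 3.308 × 10^-3 × 250.0/20.00 = 0.04135 mol
mass of As2O3 = 0.04135 × 197.84 = 8.181 g
% As2O3 = 8.181 / 8.661 × 100 = 94.46 %

94.46 %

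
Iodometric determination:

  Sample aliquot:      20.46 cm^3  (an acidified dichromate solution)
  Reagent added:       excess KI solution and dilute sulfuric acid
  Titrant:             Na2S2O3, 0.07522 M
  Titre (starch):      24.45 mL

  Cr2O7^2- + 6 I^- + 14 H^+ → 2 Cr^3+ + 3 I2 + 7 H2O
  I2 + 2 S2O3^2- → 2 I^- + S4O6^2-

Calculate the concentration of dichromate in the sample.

0.01498 M

n(S2O3^2-) = 0.02445 × 0.07522 = 1.839 × 10^-3 mol
n(I2) = n(S2O3^2-)/2 = 9.196 × 10^-4 mol
From the 1:3 ratio, n(Cr2O7^2-) in the aliquot = 1/3 × 9.196 × 10^-4 = 3.065 × 10^-4 mol
[Cr2O7^2-] = 3.065 × 10^-4 / 0.02046 = 0.01498 mol/L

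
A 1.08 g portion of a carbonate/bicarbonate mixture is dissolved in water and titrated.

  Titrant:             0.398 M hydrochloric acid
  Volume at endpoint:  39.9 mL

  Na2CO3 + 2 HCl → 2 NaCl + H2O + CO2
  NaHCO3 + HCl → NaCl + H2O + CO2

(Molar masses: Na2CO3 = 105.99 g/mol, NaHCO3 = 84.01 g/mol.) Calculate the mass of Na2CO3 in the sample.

n(HCl) = 0.0399 × 0.398 = 0.0159 mol
Let x = n(Na2CO3), y = n(NaHCO3).
Titrant: 2x + 1y = 0.0159;  mass: 105.99x + 84.01y = 1.08
Solving, x = 4.10 × 10^-3 mol, y = 7.69 × 10^-3 mol
mass of Na2CO3 = 4.10 × 10^-3 × 105.99 = 0.434 g

0.434 g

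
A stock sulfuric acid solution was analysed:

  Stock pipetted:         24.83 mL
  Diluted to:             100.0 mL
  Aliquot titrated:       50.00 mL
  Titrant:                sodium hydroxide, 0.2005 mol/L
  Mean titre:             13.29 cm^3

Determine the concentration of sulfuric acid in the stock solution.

0.1073 mol/L

H2SO4 + 2 NaOH → Na2SO4 + 2 H2O
n(NaOH) = 0.01329 × 0.2005 = 2.665 × 10^-3 mol
From the 1:2 ratio, n(H2SO4) in the aliquot = 1/2 × 2.665 × 10^-3 = 1.332 × 10^-3 mol
[H2SO4]_dilute = 1.332 × 10^-3 / 0.05000 = 0.02665 mol/L
Dilution factor = 100.0 / 24.83 = 4.027
[H2SO4]_stock = 0.02665 × 4.027 = 0.1073 mol/L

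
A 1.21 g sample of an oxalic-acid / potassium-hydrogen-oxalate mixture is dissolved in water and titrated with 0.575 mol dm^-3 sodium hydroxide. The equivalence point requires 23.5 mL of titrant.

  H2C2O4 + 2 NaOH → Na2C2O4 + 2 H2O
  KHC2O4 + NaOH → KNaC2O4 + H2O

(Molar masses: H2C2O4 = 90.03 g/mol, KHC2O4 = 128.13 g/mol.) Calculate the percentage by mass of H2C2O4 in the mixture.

23.3 %

n(NaOH) = 0.0235 × 0.575 = 0.0135 mol
Let x = n(H2C2O4), y = n(KHC2O4).
Titrant: 2x + 1y = 0.0135;  mass: 90.03x + 128.13y = 1.21
Solving, x = 3.14 × 10^-3 mol, y = 7.24 × 10^-3 mol
mass of H2C2O4 = 3.14 × 10^-3 × 90.03 = 0.282 g
% H2C2O4 = 0.282 / 1.21 × 100 = 23.3 %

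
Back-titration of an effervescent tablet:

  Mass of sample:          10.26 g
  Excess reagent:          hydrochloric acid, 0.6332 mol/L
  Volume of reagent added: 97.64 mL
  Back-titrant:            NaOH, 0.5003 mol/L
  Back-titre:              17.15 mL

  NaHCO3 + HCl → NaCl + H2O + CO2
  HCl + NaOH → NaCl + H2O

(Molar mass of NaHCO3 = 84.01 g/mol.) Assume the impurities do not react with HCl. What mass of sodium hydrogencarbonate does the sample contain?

n(HCl) added = 0.09764 × 0.6332 = 0.06183 mol
n(NaOH) used in back-titration = 0.01715 × 0.5003 = 8.580 × 10^-3 mol
n(HCl) left over = 8.580 × 10^-3 mol (1:1 ratio)
n(HCl) consumed by analyte = 0.06183 − 8.580 × 10^-3 = 0.05325 mol
n(NaHCO3) = 0.05325 mol (1:1 ratio)
mass of NaHCO3 = 0.05325 × 84.01 = 4.473 g

4.473 g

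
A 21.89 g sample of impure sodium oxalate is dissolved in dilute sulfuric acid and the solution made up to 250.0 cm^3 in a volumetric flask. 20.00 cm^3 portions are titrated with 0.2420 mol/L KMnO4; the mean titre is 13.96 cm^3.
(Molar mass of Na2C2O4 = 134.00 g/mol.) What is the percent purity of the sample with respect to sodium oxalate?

2 MnO4^- + 5 C2O4^2- + 16 H^+ → 2 Mn^2+ + 10 CO2 + 8 H2O
n(KMnO4) per titration = 0.01396 × 0.2420 = 3.378 × 10^-3 mol
From the 5:2 ratio, n(Na2C2O4) in each aliquot = 5/2 × 3.378 × 10^-3 = 8.446 × 10^-3 mol
n(Na2C2O4) in the whole flask = 8.446 × 10^-3 × 250.0/20.00 = 0.1056 mol
mass of Na2C2O4 = 0.1056 × 134.00 = 14.15 g
% Na2C2O4 = 14.15 / 21.89 × 100 = 64.63 %

64.63 %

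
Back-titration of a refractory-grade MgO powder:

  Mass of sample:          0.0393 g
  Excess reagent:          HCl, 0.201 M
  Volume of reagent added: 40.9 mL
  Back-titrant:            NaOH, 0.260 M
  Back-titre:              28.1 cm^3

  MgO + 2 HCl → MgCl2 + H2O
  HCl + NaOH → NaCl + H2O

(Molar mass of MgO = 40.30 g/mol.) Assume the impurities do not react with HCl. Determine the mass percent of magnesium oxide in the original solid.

n(HCl) added = 0.0409 × 0.201 = 8.22 × 10^-3 mol
n(NaOH) used in back-titration = 0.0281 × 0.260 = 7.31 × 10^-3 mol
n(HCl) left over = 7.31 × 10^-3 mol (1:1 ratio)
n(HCl) consumed by analyte = 8.22 × 10^-3 − 7.31 × 10^-3 = 9.15 × 10^-4 mol
From the 1:2 ratio, n(MgO) = 1/2 × 9.15 × 10^-4 = 4.57 × 10^-4 mol
mass of MgO = 4.57 × 10^-4 × 40.30 = 0.0184 g
% MgO = 0.0184 / 0.0393 × 100 = 46.9 %

46.9 %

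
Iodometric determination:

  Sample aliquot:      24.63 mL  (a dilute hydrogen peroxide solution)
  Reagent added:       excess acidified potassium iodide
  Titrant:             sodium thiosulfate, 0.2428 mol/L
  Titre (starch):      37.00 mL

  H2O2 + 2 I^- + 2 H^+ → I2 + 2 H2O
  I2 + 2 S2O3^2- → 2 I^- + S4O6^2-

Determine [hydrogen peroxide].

0.1824 mol/L

n(S2O3^2-) = 0.03700 × 0.2428 = 8.984 × 10^-3 mol
n(I2) = n(S2O3^2-)/2 = 4.492 × 10^-3 mol
n(H2O2) in the aliquot = 4.492 × 10^-3 mol (1:1 ratio)
[H2O2] = 4.492 × 10^-3 / 0.02463 = 0.1824 mol/L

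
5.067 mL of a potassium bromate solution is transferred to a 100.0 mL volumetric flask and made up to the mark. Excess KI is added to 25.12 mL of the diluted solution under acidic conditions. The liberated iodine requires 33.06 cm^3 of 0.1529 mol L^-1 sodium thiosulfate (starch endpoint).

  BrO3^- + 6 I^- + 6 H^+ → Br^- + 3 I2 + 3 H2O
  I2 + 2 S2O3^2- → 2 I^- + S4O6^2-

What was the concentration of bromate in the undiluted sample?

0.6619 mol/L

n(S2O3^2-) = 0.03306 × 0.1529 = 5.055 × 10^-3 mol
n(I2) = n(S2O3^2-)/2 = 2.527 × 10^-3 mol
From the 1:3 ratio, n(BrO3^-) in the aliquot = 1/3 × 2.527 × 10^-3 = 8.425 × 10^-4 mol
[BrO3^-]_dilute = 8.425 × 10^-4 / 0.02512 = 0.03354 mol/L
[BrO3^-]_original = 0.03354 × 100.0/5.067 = 0.6619 mol/L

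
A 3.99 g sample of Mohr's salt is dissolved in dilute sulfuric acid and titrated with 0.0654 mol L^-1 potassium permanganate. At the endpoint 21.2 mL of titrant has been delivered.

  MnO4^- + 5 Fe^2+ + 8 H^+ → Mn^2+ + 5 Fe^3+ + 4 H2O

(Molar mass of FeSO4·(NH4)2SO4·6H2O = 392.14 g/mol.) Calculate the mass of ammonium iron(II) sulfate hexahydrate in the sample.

2.72 g

n(KMnO4) = 0.0212 L × 0.0654 mol/L = 1.39 × 10^-3 mol
From the 5:1 ratio, n(FeSO4·(NH4)2SO4·6H2O) = 5/1 × 1.39 × 10^-3 = 6.93 × 10^-3 mol
mass of FeSO4·(NH4)2SO4·6H2O = 6.93 × 10^-3 × 392.14 g/mol = 2.72 g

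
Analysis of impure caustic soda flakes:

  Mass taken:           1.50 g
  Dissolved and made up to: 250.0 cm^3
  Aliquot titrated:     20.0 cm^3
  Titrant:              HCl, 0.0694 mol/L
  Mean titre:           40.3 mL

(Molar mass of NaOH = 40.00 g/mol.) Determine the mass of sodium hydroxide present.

1.40 g

NaOH + HCl → NaCl + H2O
n(HCl) per titration = 0.0403 × 0.0694 = 2.80 × 10^-3 mol
n(NaOH) in each aliquot = 2.80 × 10^-3 mol (1:1 ratio)
n(NaOH) in the whole flask = 2.80 × 10^-3 × 250.0/20.0 = 0.0350 mol
mass of NaOH = 0.0350 × 40.00 = 1.40 g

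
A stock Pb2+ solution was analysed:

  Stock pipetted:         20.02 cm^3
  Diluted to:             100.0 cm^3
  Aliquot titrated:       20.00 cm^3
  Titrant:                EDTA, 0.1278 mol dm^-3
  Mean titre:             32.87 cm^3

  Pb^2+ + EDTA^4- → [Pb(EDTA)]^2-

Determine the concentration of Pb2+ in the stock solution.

1.049 mol/L

n(EDTA) = 0.03287 × 0.1278 = 4.201 × 10^-3 mol
n(Pb2+) in the aliquot = 4.201 × 10^-3 mol (1:1 ratio)
[Pb2+]_dilute = 4.201 × 10^-3 / 0.02000 = 0.2100 mol/L
Dilution factor = 100.0 / 20.02 = 4.995
[Pb2+]_stock = 0.2100 × 4.995 = 1.049 mol/L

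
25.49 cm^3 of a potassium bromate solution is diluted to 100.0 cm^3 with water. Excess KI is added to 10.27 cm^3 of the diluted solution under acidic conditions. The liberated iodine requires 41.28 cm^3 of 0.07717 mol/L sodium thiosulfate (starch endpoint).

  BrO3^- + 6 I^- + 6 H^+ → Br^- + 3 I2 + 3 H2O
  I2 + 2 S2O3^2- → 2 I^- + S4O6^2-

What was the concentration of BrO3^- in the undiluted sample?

0.2028 mol/L

n(S2O3^2-) = 0.04128 × 0.07717 = 3.186 × 10^-3 mol
n(I2) = n(S2O3^2-)/2 = 1.593 × 10^-3 mol
From the 1:3 ratio, n(BrO3^-) in the aliquot = 1/3 × 1.593 × 10^-3 = 5.309 × 10^-4 mol
[BrO3^-]_dilute = 5.309 × 10^-4 / 0.01027 = 0.05170 mol/L
[BrO3^-]_original = 0.05170 × 100.0/25.49 = 0.2028 mol/L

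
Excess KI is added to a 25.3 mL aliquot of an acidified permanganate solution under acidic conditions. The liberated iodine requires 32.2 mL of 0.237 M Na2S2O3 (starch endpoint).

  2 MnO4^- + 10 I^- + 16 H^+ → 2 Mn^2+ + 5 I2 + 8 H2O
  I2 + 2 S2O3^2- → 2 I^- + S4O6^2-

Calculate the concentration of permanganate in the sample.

0.0603 M

n(S2O3^2-) = 0.0322 × 0.237 = 7.63 × 10^-3 mol
n(I2) = n(S2O3^2-)/2 = 3.82 × 10^-3 mol
From the 2:5 ratio, n(MnO4^-) in the aliquot = 2/5 × 3.82 × 10^-3 = 1.53 × 10^-3 mol
[MnO4^-] = 1.53 × 10^-3 / 0.0253 = 0.0603 mol/L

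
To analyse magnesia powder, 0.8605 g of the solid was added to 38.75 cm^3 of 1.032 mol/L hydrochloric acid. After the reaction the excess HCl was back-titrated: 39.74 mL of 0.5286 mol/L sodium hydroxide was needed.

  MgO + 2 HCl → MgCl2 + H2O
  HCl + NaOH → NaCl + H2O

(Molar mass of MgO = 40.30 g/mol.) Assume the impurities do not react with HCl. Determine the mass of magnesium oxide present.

0.3825 g

n(HCl) added = 0.03875 × 1.032 = 0.03999 mol
n(NaOH) used in back-titration = 0.03974 × 0.5286 = 0.02101 mol
n(HCl) left over = 0.02101 mol (1:1 ratio)
n(HCl) consumed by analyte = 0.03999 − 0.02101 = 0.01898 mol
From the 1:2 ratio, n(MgO) = 1/2 × 0.01898 = 9.492 × 10^-3 mol
mass of MgO = 9.492 × 10^-3 × 40.30 = 0.3825 g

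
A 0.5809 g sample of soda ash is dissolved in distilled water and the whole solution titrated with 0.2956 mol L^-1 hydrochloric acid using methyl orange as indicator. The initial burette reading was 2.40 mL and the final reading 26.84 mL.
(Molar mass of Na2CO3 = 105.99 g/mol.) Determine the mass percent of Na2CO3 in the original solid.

65.91 %

Na2CO3 + 2 HCl → 2 NaCl + H2O + CO2
n(HCl) = 0.02444 L × 0.2956 mol/L = 7.224 × 10^-3 mol
From the 1:2 ratio, n(Na2CO3) = 1/2 × 7.224 × 10^-3 = 3.612 × 10^-3 mol
mass of Na2CO3 = 3.612 × 10^-3 × 105.99 g/mol = 0.3829 g
% Na2CO3 = 0.3829 / 0.5809 × 100 = 65.91 %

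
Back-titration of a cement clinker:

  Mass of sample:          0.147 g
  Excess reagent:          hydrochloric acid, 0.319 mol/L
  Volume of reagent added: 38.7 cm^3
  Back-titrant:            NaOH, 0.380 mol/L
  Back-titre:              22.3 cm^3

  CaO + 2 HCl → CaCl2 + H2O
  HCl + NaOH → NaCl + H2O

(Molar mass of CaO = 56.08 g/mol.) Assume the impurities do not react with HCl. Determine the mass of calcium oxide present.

0.109 g

n(HCl) added = 0.0387 × 0.319 = 0.0123 mol
n(NaOH) used in back-titration = 0.0223 × 0.380 = 8.47 × 10^-3 mol
n(HCl) left over = 8.47 × 10^-3 mol (1:1 ratio)
n(HCl) consumed by analyte = 0.0123 − 8.47 × 10^-3 = 3.87 × 10^-3 mol
From the 1:2 ratio, n(CaO) = 1/2 × 3.87 × 10^-3 = 1.94 × 10^-3 mol
mass of CaO = 1.94 × 10^-3 × 56.08 = 0.109 g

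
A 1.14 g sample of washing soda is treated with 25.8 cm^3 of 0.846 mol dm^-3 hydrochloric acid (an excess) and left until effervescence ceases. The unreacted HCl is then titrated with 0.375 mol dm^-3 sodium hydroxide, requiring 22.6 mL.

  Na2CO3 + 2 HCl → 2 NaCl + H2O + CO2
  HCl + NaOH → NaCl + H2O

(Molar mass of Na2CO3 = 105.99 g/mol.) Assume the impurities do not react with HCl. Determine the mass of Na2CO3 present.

0.708 g

n(HCl) added = 0.0258 × 0.846 = 0.0218 mol
n(NaOH) used in back-titration = 0.0226 × 0.375 = 8.48 × 10^-3 mol
n(HCl) left over = 8.48 × 10^-3 mol (1:1 ratio)
n(HCl) consumed by analyte = 0.0218 − 8.48 × 10^-3 = 0.0134 mol
From the 1:2 ratio, n(Na2CO3) = 1/2 × 0.0134 = 6.68 × 10^-3 mol
mass of Na2CO3 = 6.68 × 10^-3 × 105.99 = 0.708 g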